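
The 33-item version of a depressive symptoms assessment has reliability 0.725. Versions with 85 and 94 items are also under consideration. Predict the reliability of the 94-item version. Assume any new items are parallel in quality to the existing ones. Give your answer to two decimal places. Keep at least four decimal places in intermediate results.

0.88

The 85-item form is not needed; work directly from the 33-item form with n = 94/33 = 2.8485.
r_{94} = n·r / (1 + (n − 1)·r) = 2.0652 / 2.3402 ≈ 0.8825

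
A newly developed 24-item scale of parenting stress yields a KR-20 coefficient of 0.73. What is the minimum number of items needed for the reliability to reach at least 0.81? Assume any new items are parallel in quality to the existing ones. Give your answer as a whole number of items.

38

Rearranging the Spearman-Brown formula for n,
n = r*(1 − r) / [ r (1 − r*) ]
n = [0.81 × 0.27] / [0.73 × 0.19]
n = 0.2187 / 0.1387 ≈ 1.5768
Items needed = n × 24 = 1.5768 × 24 ≈ 37.84 → round up to 38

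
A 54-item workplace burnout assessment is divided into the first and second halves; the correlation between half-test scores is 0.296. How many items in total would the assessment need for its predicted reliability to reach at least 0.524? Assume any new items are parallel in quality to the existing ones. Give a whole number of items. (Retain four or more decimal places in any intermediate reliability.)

71

r_full = 2(0.296)/(1 + 0.296) = 0.4568
n = r_tgt(1 − r_full) / [r_full(1 − r_tgt)] = 0.524 × 0.5432 / (0.4568 × 0.476) ≈ 1.3091
Items = 1.3091 × 54 ≈ 70.69 → 71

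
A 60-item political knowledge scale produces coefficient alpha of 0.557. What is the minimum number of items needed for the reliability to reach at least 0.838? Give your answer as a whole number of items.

247

n = 0.838(1 − 0.557) / [0.557(1 − 0.838)]
n = 0.371234 / 0.090234 ≈ 4.1141
4.1141 × 60 = 246.85 → 247 items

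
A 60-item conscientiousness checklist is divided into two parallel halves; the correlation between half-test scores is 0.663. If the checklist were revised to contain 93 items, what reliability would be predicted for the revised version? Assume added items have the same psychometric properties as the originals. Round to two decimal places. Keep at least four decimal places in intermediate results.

Spearman-Brown correction (n = 2): r_full = 2·0.663/(1 + 0.663) = 0.7974
Then adjust to 93 items: n = 93/60 = 1.5500
r_new = n·r_full / (1 + (n − 1)·r_full) = 1.2360 / 1.4386 ≈ 0.8592

0.86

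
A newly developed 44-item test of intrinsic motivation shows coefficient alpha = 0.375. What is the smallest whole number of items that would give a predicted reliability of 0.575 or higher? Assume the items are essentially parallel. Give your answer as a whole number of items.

Invert Spearman-Brown to solve for n:
n = r_target (1 − r_old) / [ r_old (1 − r_target) ]
n = 0.575 × (1 − 0.375) / [ 0.375 × (1 − 0.575) ]
n = 0.359375 / 0.159375 ≈ 2.2549
2.2549 × 44 = 99.22 → 100 items

100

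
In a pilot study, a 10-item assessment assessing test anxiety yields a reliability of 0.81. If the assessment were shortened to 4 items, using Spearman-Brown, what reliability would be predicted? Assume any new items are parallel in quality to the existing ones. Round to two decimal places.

n = 4/10 = 0.4
Spearman-Brown: r_new = n·r / (1 + (n − 1)·r)
r_new = 0.4·0.81 / [1 + (0.4 − 1)·0.81]
r_new = 0.3240 / 0.5140 ≈ 0.6304

0.63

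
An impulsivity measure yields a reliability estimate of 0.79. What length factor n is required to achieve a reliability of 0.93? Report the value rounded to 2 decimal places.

Rearranging the Spearman-Brown formula for n,
n = r_target (1 − r_old) / [ r_old (1 − r_target) ]
n = [0.93 × 0.21] / [0.79 × 0.07]
n = 0.1953 / 0.0553 ≈ 3.5316

3.53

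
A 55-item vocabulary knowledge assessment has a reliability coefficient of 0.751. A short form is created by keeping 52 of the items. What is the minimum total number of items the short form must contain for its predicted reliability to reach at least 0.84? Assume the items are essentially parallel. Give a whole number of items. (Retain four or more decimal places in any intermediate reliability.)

First, r for the 52-item form: n = 52/55 = 0.9455, so r_52 = 0.9455·0.751/(1 + (0.9455 − 1)·0.751) = 0.7404
Length factor from the short form to reach 0.84: n' = 0.84(1 − 0.7404) / [0.7404(1 − 0.84)] ≈ 1.8408
Total items = 1.8408 × 52 = 95.72, rounded up to 96.

96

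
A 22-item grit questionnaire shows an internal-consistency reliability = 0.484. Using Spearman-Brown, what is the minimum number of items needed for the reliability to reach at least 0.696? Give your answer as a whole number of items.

54

Rearranging the Spearman-Brown formula for n,
n = r_target (1 − r_old) / [ r_old (1 − r_target) ]
n = 0.696(1 − 0.484) / [0.484(1 − 0.696)]
n = 0.359136 / 0.147136 ≈ 2.4408
2.4408 × 22 = 53.70 → 54 items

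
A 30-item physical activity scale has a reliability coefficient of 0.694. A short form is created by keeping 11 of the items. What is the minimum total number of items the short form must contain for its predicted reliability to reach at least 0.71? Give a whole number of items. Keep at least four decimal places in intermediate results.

33

First, r for the 11-item form: n = 11/30 = 0.3667, so r_11 = 0.3667·0.694/(1 + (0.3667 − 1)·0.694) = 0.4540
Then solve for n' with r_old = 0.4540, r_target = 0.71: n' = 0.71(1 − 0.4540)/[0.4540(1 − 0.71)] = 2.9444
Items = 2.9444 × 11 ≈ 32.39 → 33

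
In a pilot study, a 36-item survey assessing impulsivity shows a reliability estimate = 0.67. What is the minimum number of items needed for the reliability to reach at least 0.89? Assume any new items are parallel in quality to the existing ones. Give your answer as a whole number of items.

Rearranging the Spearman-Brown formula for n,
n = r*(1 − r) / [ r (1 − r*) ]
n = [0.89 × 0.33] / [0.67 × 0.11]
  = 0.2937 / 0.0737 = 3.9851
Items needed = n × 36 = 3.9851 × 36 ≈ 143.46 → round up to 144

144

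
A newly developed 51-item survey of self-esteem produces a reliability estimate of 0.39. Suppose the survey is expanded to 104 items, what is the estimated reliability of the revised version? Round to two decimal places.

0.57

The new length is 104/51 = 2.0392 times the old.
Spearman-Brown: r_new = n·r / (1 + (n − 1)·r)
r_new = (2.0392 × 0.39) / (1 + (2.0392 − 1) × 0.39)
r_new = 0.7953 / 1.4053 ≈ 0.5659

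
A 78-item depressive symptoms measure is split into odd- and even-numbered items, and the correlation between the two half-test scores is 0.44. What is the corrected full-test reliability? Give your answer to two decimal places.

The full test is twice the length of either half (n = 2).
r_full = 2r_hh / (1 + r_hh) = 2 × 0.44 / (1 + 0.44)
r_full = 0.8800 / 1.4400 ≈ 0.6111

0.61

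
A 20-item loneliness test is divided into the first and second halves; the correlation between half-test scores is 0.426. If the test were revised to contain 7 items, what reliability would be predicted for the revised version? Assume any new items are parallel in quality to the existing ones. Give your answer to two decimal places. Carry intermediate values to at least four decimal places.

Spearman-Brown correction (n = 2): r_full = 2·0.426/(1 + 0.426) = 0.5975
Then adjust to 7 items: n = 7/20 = 0.3500
r_new = n·r_full / (1 + (n − 1)·r_full) = 0.2091 / 0.6116 ≈ 0.3419

0.34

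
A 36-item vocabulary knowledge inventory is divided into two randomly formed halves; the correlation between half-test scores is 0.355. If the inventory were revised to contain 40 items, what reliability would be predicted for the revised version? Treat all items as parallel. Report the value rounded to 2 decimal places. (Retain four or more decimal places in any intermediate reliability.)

0.55

Full-test reliability from the split-half r: r_full = 2(0.355)/(1 + 0.355) = 0.5240
Length factor from 36 to 40 items: n = 40/36 = 1.1111
r_new = n·r_full / (1 + (n − 1)·r_full) = 0.5822 / 1.0582 ≈ 0.5502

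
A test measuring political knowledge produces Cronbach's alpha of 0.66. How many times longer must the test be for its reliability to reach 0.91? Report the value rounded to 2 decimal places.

Invert Spearman-Brown to solve for n:
n = r*(1 − r) / [ r (1 − r*) ]
n = [0.91 × 0.34] / [0.66 × 0.09]
  = 0.3094 / 0.0594 = 5.2088

5.21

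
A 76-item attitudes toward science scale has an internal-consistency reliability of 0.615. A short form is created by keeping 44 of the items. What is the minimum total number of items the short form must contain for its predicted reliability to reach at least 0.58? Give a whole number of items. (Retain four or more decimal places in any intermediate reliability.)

66

Short-form reliability: n = 44/76 = 0.5789; r_44 = n·r/(1+(n−1)r) ≈ 0.4804
Length factor from the short form to reach 0.58: n' = 0.58(1 − 0.4804) / [0.4804(1 − 0.58)] ≈ 1.4936
Items = 1.4936 × 44 ≈ 65.72 → 66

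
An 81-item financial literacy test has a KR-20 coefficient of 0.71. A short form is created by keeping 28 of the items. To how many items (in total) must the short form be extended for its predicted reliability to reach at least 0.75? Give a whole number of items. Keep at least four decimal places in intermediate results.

100

Short-form reliability: n = 28/81 = 0.3457; r_28 = n·r/(1+(n−1)r) ≈ 0.4584
Then solve for n' with r_old = 0.4584, r_target = 0.75: n' = 0.75(1 − 0.4584)/[0.4584(1 − 0.75)] = 3.5445
Items = 3.5445 × 28 ≈ 99.25 → 100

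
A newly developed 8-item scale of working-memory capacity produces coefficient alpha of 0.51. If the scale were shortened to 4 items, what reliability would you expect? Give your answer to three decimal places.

0.342

The new length is 4/8 = 0.5 times the old.
By Spearman-Brown, r_new = n r / (1 + (n − 1) r).
r_new = (0.5 × 0.51) / (1 + (0.5 − 1) × 0.51)
r_new = 0.2550 / 0.7450 ≈ 0.3423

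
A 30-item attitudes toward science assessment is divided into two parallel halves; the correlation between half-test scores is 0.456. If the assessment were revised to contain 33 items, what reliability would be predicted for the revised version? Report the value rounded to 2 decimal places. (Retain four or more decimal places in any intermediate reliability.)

First correct the split-half correlation to full-test reliability: r_full = 2 × 0.456 / (1 + 0.456) ≈ 0.6264
Length factor from 30 to 33 items: n = 33/30 = 1.1000
r_new = n·r_full / (1 + (n − 1)·r_full) = 0.6890 / 1.0626 ≈ 0.6484

0.65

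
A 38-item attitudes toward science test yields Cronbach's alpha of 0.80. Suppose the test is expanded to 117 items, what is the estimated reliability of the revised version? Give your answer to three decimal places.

0.925

The new length is 117/38 = 3.0789 times the old.
r_new = 3.0789·0.80 / [1 + (3.0789 − 1)·0.80]
r_new = 2.4631 / 2.6631 ≈ 0.9249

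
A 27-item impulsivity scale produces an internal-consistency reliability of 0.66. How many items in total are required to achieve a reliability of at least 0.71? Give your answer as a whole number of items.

n = [0.71 × 0.34] / [0.66 × 0.29]
  = 0.2414 / 0.1914 = 1.2612
So the test needs 1.2612 × 27 ≈ 34.05 items; rounding up, 35.

35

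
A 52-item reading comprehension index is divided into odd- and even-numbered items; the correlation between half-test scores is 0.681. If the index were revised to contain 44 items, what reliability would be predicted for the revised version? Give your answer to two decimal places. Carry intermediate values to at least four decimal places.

First correct the split-half correlation to full-test reliability: r_full = 2 × 0.681 / (1 + 0.681) ≈ 0.8102
Length factor from 52 to 44 items: n = 44/52 = 0.8462
r_new = n·r_full / (1 + (n − 1)·r_full) = 0.6856 / 0.8754 ≈ 0.7832

0.78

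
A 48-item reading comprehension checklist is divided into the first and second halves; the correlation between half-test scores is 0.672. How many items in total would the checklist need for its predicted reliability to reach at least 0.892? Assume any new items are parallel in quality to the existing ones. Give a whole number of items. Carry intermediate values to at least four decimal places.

r_full = 2(0.672)/(1 + 0.672) = 0.8038
Solve Spearman-Brown for n: n = 0.892(1 − 0.8038) / [0.8038(1 − 0.892)] = 2.0160
Items = 2.0160 × 48 ≈ 96.77 → 97

97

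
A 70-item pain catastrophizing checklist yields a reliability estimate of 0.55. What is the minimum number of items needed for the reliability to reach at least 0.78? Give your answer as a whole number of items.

Invert Spearman-Brown to solve for n:
n = r*(1 − r) / [ r (1 − r*) ]
n = 0.78(1 − 0.55) / [0.55(1 − 0.78)]
n = 0.3510 / 0.1210 ≈ 2.9008
Items needed = n × 70 = 2.9008 × 70 ≈ 203.06 → round up to 204

204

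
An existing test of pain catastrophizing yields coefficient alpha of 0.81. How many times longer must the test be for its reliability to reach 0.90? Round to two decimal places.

2.11

Rearranging the Spearman-Brown formula for n,
n = r_target (1 − r_old) / [ r_old (1 − r_target) ]
n = 0.90(1 − 0.81) / [0.81(1 − 0.90)]
n = 0.1710 / 0.0810 ≈ 2.1111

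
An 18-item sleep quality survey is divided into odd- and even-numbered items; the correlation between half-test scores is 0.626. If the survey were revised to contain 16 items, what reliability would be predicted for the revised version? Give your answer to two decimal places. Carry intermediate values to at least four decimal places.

0.75

Full-test reliability from the split-half r: r_full = 2(0.626)/(1 + 0.626) = 0.7700
Length factor from 18 to 16 items: n = 16/18 = 0.8889
r_new = n·r_full / (1 + (n − 1)·r_full) = 0.6845 / 0.9145 ≈ 0.7485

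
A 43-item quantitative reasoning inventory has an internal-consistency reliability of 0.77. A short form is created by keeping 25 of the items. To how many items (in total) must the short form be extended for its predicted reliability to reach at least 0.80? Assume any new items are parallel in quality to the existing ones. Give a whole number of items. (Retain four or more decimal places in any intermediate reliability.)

52

First, r for the 25-item form: n = 25/43 = 0.5814, so r_25 = 0.5814·0.77/(1 + (0.5814 − 1)·0.77) = 0.6606
Then solve for n' with r_old = 0.6606, r_target = 0.80: n' = 0.80(1 − 0.6606)/[0.6606(1 − 0.80)] = 2.0551
Total items = 2.0551 × 25 = 51.38, rounded up to 52.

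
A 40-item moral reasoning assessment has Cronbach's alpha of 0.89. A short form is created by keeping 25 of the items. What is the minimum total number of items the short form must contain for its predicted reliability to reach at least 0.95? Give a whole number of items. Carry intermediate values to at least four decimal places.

94

First, r for the 25-item form: n = 25/40 = 0.6250, so r_25 = 0.6250·0.89/(1 + (0.6250 − 1)·0.89) = 0.8349
Length factor from the short form to reach 0.95: n' = 0.95(1 − 0.8349) / [0.8349(1 − 0.95)] ≈ 3.7572
Total items = 3.7572 × 25 = 93.93, rounded up to 94.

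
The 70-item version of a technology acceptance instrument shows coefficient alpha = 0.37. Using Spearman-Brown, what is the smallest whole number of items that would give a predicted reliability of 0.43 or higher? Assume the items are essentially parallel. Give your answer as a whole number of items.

90

n = 0.43(1 − 0.37) / [0.37(1 − 0.43)]
  = 0.2709 / 0.2109 = 1.2845
Items needed = n × 70 = 1.2845 × 70 ≈ 89.91 → round up to 90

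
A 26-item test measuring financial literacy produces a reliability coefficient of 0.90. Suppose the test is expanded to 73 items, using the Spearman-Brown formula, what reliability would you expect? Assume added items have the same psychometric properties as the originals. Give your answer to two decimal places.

The new length is 73/26 = 2.8077 times the old.
Spearman-Brown: r_new = n·r / (1 + (n − 1)·r)
r_new = (2.8077 × 0.90) / (1 + (2.8077 − 1) × 0.90)
r_new = 2.5269 / 2.6269 ≈ 0.9619

0.96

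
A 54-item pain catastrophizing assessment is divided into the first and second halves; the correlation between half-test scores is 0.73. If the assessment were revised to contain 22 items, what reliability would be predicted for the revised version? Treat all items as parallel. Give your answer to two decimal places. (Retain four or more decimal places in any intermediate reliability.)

0.69

Full-test reliability from the split-half r: r_full = 2(0.73)/(1 + 0.73) = 0.8439
Length factor from 54 to 22 items: n = 22/54 = 0.4074
r_new = n·r_full / (1 + (n − 1)·r_full) = 0.3438 / 0.4999 ≈ 0.6877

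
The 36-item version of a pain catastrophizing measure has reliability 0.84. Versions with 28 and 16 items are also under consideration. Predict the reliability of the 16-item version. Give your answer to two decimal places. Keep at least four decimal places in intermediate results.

The 28-item form is not needed; work directly from the 36-item form with n = 16/36 = 0.4444.
r_{16} = n·r / (1 + (n − 1)·r) = 0.3733 / 0.5333 ≈ 0.7000

0.70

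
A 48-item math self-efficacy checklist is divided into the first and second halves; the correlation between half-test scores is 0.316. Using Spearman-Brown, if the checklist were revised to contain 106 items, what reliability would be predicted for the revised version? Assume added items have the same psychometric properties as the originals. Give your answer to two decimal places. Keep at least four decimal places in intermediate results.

0.67

First correct the split-half correlation to full-test reliability: r_full = 2 × 0.316 / (1 + 0.316) ≈ 0.4802
Length factor from 48 to 106 items: n = 106/48 = 2.2083
r_new = n·r_full / (1 + (n − 1)·r_full) = 1.0604 / 1.5802 ≈ 0.6711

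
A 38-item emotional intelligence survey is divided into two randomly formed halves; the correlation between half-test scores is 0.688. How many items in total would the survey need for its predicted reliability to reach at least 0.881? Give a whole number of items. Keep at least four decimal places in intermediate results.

64

r_full = 2(0.688)/(1 + 0.688) = 0.8152
n = r_tgt(1 − r_full) / [r_full(1 − r_tgt)] = 0.881 × 0.1848 / (0.8152 × 0.119) ≈ 1.6783
Items = 1.6783 × 38 ≈ 63.78 → 64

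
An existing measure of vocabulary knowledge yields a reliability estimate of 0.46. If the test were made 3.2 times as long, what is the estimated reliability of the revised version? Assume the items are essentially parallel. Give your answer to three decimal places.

0.732

Apply the Spearman-Brown prophecy formula, r' = nr / [1 + (n − 1)r]:
r_new = 3.2·0.46 / [1 + (3.2 − 1)·0.46]
     = 1.4720 / 2.0120 = 0.7316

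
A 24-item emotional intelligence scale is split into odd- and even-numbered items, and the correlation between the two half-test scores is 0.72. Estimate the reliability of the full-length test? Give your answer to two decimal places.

0.84

Each half is half the length of the full test, so the full test is n = 2 times a half.
r_full = 2(0.72) / (1 + 0.72)
r_full = 1.4400 / 1.7200 ≈ 0.8372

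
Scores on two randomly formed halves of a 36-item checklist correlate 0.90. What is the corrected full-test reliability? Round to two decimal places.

0.95

r_full = 2r_hh / (1 + r_hh) = 2 × 0.90 / (1 + 0.90)
       = 1.8000 / 1.9000 = 0.9474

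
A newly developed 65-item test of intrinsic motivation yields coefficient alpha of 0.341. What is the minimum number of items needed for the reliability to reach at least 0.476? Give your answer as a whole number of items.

115

Invert Spearman-Brown to solve for n:
n = r*(1 − r) / [ r (1 − r*) ]
n = [0.476 × 0.659] / [0.341 × 0.524]
  = 0.313684 / 0.178684 = 1.7555
Items needed = n × 65 = 1.7555 × 65 ≈ 114.11 → round up to 115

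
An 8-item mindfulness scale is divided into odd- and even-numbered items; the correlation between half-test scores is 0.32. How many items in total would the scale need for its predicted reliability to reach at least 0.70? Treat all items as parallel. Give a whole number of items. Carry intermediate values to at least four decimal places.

20

Corrected full-test reliability: r_full = 2 × 0.32 / (1 + 0.32) ≈ 0.4848
Solve Spearman-Brown for n: n = 0.70(1 − 0.4848) / [0.4848(1 − 0.70)] = 2.4796
Items = 2.4796 × 8 ≈ 19.84 → 20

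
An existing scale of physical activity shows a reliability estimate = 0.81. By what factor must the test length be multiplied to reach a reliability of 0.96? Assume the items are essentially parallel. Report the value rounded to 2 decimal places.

5.63

Rearranging the Spearman-Brown formula for n,
n = r*(1 − r) / [ r (1 − r*) ]
n = [0.96 × 0.19] / [0.81 × 0.04]
  = 0.1824 / 0.0324 = 5.6296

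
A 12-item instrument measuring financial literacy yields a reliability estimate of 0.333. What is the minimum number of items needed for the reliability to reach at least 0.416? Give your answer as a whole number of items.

18

Spearman-Brown solved for the length factor n:
n = r*(1 − r) / [ r (1 − r*) ]
n = [0.416 × 0.667] / [0.333 × 0.584]
n = 0.277472 / 0.194472 ≈ 1.4268
So the test needs 1.4268 × 12 ≈ 17.12 items; rounding up, 18.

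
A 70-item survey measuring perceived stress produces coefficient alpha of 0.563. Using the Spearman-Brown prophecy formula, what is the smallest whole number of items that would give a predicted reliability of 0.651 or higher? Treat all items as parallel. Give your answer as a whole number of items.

Invert Spearman-Brown to solve for n:
n = r*(1 − r) / [ r (1 − r*) ]
n = [0.651 × 0.437] / [0.563 × 0.349]
  = 0.284487 / 0.196487 = 1.4479
So the test needs 1.4479 × 70 ≈ 101.35 items; rounding up, 102.

102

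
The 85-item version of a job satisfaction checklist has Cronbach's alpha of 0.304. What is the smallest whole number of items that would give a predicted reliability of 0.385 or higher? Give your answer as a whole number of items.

Rearranging the Spearman-Brown formula for n,
n = r_target (1 − r_old) / [ r_old (1 − r_target) ]
n = [0.385 × 0.696] / [0.304 × 0.615]
  = 0.267960 / 0.186960 = 1.4332
1.4332 × 85 = 121.82 → 122 items

122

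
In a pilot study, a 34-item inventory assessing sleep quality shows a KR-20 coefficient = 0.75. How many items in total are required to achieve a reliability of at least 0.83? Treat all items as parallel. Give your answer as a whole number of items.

56

Invert Spearman-Brown to solve for n:
n = r_target (1 − r_old) / [ r_old (1 − r_target) ]
n = 0.83(1 − 0.75) / [0.75(1 − 0.83)]
  = 0.2075 / 0.1275 = 1.6275
Items needed = n × 34 = 1.6275 × 34 ≈ 55.34 → round up to 56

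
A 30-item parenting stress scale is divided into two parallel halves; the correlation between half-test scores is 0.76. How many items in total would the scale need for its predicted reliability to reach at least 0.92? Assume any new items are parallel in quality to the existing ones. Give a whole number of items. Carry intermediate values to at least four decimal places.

Corrected full-test reliability: r_full = 2 × 0.76 / (1 + 0.76) ≈ 0.8636
n = r_tgt(1 − r_full) / [r_full(1 − r_tgt)] = 0.92 × 0.1364 / (0.8636 × 0.08) ≈ 1.8164
Items = 1.8164 × 30 ≈ 54.49 → 55

55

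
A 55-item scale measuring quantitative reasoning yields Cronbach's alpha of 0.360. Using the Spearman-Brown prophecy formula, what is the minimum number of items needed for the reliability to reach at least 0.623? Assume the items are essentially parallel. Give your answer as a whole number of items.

162

n = 0.623(1 − 0.360) / [0.360(1 − 0.623)]
n = 0.398720 / 0.135720 ≈ 2.9378
So the test needs 2.9378 × 55 ≈ 161.58 items; rounding up, 162.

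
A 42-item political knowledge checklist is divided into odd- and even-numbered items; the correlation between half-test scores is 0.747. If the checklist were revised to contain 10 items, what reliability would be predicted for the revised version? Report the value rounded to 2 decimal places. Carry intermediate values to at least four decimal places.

0.58

First correct the split-half correlation to full-test reliability: r_full = 2 × 0.747 / (1 + 0.747) ≈ 0.8552
Length factor from 42 to 10 items: n = 10/42 = 0.2381
r_new = n·r_full / (1 + (n − 1)·r_full) = 0.2036 / 0.3484 ≈ 0.5844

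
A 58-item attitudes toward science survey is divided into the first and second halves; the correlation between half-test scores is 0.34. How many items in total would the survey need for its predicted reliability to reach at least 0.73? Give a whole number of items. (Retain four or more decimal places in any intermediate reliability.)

r_full = 2(0.34)/(1 + 0.34) = 0.5075
Solve Spearman-Brown for n: n = 0.73(1 − 0.5075) / [0.5075(1 − 0.73)] = 2.6238
Items = 2.6238 × 58 ≈ 152.18 → 153

153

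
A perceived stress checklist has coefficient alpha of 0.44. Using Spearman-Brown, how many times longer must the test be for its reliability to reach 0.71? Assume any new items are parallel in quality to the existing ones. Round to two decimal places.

Spearman-Brown solved for the length factor n:
n = r_target (1 − r_old) / [ r_old (1 − r_target) ]
n = 0.71 × (1 − 0.44) / [ 0.44 × (1 − 0.71) ]
  = 0.3976 / 0.1276 = 3.1160

3.12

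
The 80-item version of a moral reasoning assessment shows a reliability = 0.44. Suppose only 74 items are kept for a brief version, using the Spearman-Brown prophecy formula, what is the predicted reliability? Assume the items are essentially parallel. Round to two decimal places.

Length ratio n = 74/80 = 0.925
r_new = (0.925 × 0.44) / (1 + (0.925 − 1) × 0.44)
     = 0.4070 / 0.9670 = 0.4209

0.42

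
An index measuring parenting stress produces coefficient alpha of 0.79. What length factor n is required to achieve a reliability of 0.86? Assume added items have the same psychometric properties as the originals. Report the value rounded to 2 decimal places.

1.63

Spearman-Brown solved for the length factor n:
n = r*(1 − r) / [ r (1 − r*) ]
n = 0.86(1 − 0.79) / [0.79(1 − 0.86)]
  = 0.1806 / 0.1106 = 1.6329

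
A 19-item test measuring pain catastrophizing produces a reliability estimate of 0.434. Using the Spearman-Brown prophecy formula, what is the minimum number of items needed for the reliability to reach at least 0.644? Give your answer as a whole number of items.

n = [0.644 × 0.566] / [0.434 × 0.356]
n = 0.364504 / 0.154504 ≈ 2.3592
2.3592 × 19 = 44.82 → 45 items

45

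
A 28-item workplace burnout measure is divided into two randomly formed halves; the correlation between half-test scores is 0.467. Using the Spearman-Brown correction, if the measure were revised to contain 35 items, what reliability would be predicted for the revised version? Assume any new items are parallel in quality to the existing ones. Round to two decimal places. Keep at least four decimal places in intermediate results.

0.69

Spearman-Brown correction (n = 2): r_full = 2·0.467/(1 + 0.467) = 0.6367
Length factor from 28 to 35 items: n = 35/28 = 1.2500
r_new = n·r_full / (1 + (n − 1)·r_full) = 0.7959 / 1.1592 ≈ 0.6866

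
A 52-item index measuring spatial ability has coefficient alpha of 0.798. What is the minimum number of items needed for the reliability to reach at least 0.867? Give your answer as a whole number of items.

Invert Spearman-Brown to solve for n:
n = r*(1 − r) / [ r (1 − r*) ]
n = [0.867 × 0.202] / [0.798 × 0.133]
n = 0.175134 / 0.106134 ≈ 1.6501
Items needed = n × 52 = 1.6501 × 52 ≈ 85.81 → round up to 86

86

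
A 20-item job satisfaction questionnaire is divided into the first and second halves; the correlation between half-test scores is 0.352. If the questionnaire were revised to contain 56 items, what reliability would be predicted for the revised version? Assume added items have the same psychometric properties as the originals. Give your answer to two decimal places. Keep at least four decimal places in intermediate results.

0.75

First correct the split-half correlation to full-test reliability: r_full = 2 × 0.352 / (1 + 0.352) ≈ 0.5207
Length factor from 20 to 56 items: n = 56/20 = 2.8000
r_new = n·r_full / (1 + (n − 1)·r_full) = 1.4580 / 1.9373 ≈ 0.7526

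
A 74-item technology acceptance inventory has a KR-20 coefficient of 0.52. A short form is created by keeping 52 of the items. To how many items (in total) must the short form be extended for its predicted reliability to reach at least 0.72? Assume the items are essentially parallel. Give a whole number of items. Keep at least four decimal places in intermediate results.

176

Short-form reliability: n = 52/74 = 0.7027; r_52 = n·r/(1+(n−1)r) ≈ 0.4322
Then solve for n' with r_old = 0.4322, r_target = 0.72: n' = 0.72(1 − 0.4322)/[0.4322(1 − 0.72)] = 3.3782
Total items = 3.3782 × 52 = 175.67, rounded up to 176.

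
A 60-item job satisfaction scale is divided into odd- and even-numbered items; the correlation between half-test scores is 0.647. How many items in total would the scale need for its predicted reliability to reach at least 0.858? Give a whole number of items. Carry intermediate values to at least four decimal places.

99

Corrected full-test reliability: r_full = 2 × 0.647 / (1 + 0.647) ≈ 0.7857
n = r_tgt(1 − r_full) / [r_full(1 − r_tgt)] = 0.858 × 0.2143 / (0.7857 × 0.142) ≈ 1.6480
Items = 1.6480 × 60 ≈ 98.88 → 99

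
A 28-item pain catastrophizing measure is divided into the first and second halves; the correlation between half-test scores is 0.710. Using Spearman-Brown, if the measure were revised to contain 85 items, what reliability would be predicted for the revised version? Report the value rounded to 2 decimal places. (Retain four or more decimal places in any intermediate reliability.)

0.94

First correct the split-half correlation to full-test reliability: r_full = 2 × 0.710 / (1 + 0.710) ≈ 0.8304
Then adjust to 85 items: n = 85/28 = 3.0357
r_new = n·r_full / (1 + (n − 1)·r_full) = 2.5208 / 2.6904 ≈ 0.9370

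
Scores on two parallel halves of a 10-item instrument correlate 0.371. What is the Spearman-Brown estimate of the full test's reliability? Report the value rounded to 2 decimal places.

Each half is half the length of the full test, so the full test is n = 2 times a half.
r_full = 2(0.371) / (1 + 0.371)
r_full = 0.7420 / 1.3710 ≈ 0.5412

0.54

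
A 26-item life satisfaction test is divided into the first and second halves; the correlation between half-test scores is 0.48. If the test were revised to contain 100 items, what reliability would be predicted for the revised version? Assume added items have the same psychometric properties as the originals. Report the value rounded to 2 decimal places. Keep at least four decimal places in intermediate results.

0.88

Spearman-Brown correction (n = 2): r_full = 2·0.48/(1 + 0.48) = 0.6486
Then adjust to 100 items: n = 100/26 = 3.8462
r_new = n·r_full / (1 + (n − 1)·r_full) = 2.4946 / 2.8460 ≈ 0.8765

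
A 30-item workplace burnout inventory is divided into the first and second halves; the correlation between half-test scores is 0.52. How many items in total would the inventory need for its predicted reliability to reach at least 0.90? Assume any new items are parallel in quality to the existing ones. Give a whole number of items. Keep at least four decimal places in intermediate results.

r_full = 2(0.52)/(1 + 0.52) = 0.6842
n = r_tgt(1 − r_full) / [r_full(1 − r_tgt)] = 0.90 × 0.3158 / (0.6842 × 0.10) ≈ 4.1540
Required items = 4.1540 × 30 = 124.62, so 125 items.

125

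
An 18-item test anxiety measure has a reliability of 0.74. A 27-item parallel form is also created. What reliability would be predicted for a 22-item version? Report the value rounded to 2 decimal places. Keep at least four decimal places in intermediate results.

0.78

Only the ratio of lengths matters: n = 22/18 = 1.2222
r_{22} = n·r / (1 + (n − 1)·r) = 0.9044 / 1.1644 ≈ 0.7767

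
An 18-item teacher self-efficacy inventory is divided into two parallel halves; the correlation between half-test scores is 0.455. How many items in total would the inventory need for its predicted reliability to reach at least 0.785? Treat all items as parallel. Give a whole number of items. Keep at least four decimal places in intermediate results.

r_full = 2(0.455)/(1 + 0.455) = 0.6254
Solve Spearman-Brown for n: n = 0.785(1 − 0.6254) / [0.6254(1 − 0.785)] = 2.1870
Required items = 2.1870 × 18 = 39.37, so 40 items.

40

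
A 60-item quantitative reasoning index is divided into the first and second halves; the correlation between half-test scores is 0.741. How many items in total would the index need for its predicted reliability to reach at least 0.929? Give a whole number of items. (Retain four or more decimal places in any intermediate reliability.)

Corrected full-test reliability: r_full = 2 × 0.741 / (1 + 0.741) ≈ 0.8512
Solve Spearman-Brown for n: n = 0.929(1 − 0.8512) / [0.8512(1 − 0.929)] = 2.2873
Required items = 2.2873 × 60 = 137.24, so 138 items.

138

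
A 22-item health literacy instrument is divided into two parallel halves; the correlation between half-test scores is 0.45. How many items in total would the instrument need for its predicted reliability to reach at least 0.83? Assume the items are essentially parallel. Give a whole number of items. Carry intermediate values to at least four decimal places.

66

r_full = 2(0.45)/(1 + 0.45) = 0.6207
Solve Spearman-Brown for n: n = 0.83(1 − 0.6207) / [0.6207(1 − 0.83)] = 2.9835
Items = 2.9835 × 22 ≈ 65.64 → 66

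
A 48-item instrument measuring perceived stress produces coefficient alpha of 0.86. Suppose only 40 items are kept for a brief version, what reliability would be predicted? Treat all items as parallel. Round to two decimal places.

The new length is 40/48 = 0.8333 times the old.
r_new = (0.8333 × 0.86) / (1 + (0.8333 − 1) × 0.86)
     = 0.7166 / 0.8566 = 0.8366

0.84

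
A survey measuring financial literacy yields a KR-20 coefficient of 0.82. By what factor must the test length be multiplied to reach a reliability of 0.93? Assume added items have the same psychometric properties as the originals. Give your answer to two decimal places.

2.92

n = 0.93 × (1 − 0.82) / [ 0.82 × (1 − 0.93) ]
n = 0.1674 / 0.0574 ≈ 2.9164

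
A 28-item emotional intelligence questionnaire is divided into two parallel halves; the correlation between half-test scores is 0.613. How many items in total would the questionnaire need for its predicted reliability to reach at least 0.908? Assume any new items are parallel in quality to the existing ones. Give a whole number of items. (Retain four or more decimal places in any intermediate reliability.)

88

Corrected full-test reliability: r_full = 2 × 0.613 / (1 + 0.613) ≈ 0.7601
Solve Spearman-Brown for n: n = 0.908(1 − 0.7601) / [0.7601(1 − 0.908)] = 3.1150
Required items = 3.1150 × 28 = 87.22, so 88 items.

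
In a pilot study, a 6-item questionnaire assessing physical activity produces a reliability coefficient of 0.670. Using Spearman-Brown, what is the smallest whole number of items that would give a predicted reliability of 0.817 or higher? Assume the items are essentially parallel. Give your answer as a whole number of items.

14

Spearman-Brown solved for the length factor n:
n = r*(1 − r) / [ r (1 − r*) ]
n = [0.817 × 0.330] / [0.670 × 0.183]
n = 0.269610 / 0.122610 ≈ 2.1989
Items needed = n × 6 = 2.1989 × 6 ≈ 13.19 → round up to 14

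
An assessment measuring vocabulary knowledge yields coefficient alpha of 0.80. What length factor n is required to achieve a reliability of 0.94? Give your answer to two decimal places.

3.92

Spearman-Brown solved for the length factor n:
n = r_target (1 − r_old) / [ r_old (1 − r_target) ]
n = 0.94(1 − 0.80) / [0.80(1 − 0.94)]
n = 0.1880 / 0.0480 ≈ 3.9167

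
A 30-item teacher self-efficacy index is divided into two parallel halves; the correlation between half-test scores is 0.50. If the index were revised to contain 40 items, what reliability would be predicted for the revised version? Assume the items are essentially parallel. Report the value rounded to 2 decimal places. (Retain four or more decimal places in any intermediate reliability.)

Full-test reliability from the split-half r: r_full = 2(0.50)/(1 + 0.50) = 0.6667
Length factor from 30 to 40 items: n = 40/30 = 1.3333
r_new = n·r_full / (1 + (n − 1)·r_full) = 0.8889 / 1.2222 ≈ 0.7273

0.73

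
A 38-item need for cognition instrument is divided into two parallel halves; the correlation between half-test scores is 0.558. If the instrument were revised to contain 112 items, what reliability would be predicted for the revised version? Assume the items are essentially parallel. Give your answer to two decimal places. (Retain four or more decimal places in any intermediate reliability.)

Spearman-Brown correction (n = 2): r_full = 2·0.558/(1 + 0.558) = 0.7163
Length factor from 38 to 112 items: n = 112/38 = 2.9474
r_new = n·r_full / (1 + (n − 1)·r_full) = 2.1112 / 2.3949 ≈ 0.8815

0.88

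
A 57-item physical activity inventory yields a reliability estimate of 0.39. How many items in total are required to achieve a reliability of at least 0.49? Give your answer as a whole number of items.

Rearranging the Spearman-Brown formula for n,
n = r_target (1 − r_old) / [ r_old (1 − r_target) ]
n = 0.49(1 − 0.39) / [0.39(1 − 0.49)]
  = 0.2989 / 0.1989 = 1.5028
Items needed = n × 57 = 1.5028 × 57 ≈ 85.66 → round up to 86

86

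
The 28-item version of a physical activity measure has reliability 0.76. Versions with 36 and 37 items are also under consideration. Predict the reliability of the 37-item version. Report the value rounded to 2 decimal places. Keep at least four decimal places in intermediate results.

0.81

Only the ratio of lengths matters: n = 37/28 = 1.3214
r_{37} = n·r / (1 + (n − 1)·r) = 1.0043 / 1.2443 ≈ 0.8071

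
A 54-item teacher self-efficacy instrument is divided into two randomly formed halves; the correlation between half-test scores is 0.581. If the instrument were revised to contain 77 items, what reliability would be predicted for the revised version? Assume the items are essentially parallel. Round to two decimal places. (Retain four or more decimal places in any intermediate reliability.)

Spearman-Brown correction (n = 2): r_full = 2·0.581/(1 + 0.581) = 0.7350
Then adjust to 77 items: n = 77/54 = 1.4259
r_new = n·r_full / (1 + (n − 1)·r_full) = 1.0480 / 1.3130 ≈ 0.7982

0.80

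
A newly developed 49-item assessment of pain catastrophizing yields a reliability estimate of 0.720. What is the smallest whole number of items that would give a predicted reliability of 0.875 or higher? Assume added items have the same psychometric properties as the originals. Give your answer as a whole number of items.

134

n = 0.875(1 − 0.720) / [0.720(1 − 0.875)]
  = 0.245000 / 0.090000 = 2.7222
Items needed = n × 49 = 2.7222 × 49 ≈ 133.39 → round up to 134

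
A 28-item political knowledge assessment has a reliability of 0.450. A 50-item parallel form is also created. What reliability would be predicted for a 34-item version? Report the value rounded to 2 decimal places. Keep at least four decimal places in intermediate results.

Only the ratio of lengths matters: n = 34/28 = 1.2143
r_{34} = n·r / (1 + (n − 1)·r) = 0.5464 / 1.0964 ≈ 0.4984

0.50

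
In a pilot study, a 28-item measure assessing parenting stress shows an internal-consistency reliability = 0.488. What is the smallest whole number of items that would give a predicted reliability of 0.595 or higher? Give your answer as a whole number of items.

44

n = 0.595 × (1 − 0.488) / [ 0.488 × (1 − 0.595) ]
n = 0.304640 / 0.197640 ≈ 1.5414
Items needed = n × 28 = 1.5414 × 28 ≈ 43.16 → round up to 44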